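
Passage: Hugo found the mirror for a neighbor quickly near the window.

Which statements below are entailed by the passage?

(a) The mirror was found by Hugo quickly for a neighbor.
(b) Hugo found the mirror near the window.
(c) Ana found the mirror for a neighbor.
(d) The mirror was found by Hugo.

(a) Entailed — the original entails any weakening of itself; this just drops 'near the window'.
(b) Entailed — this follows by dropping conjuncts from the finding event's description.
(c) Not entailed — the passage has Hugo finding the mirror, not Ana.
(d) Entailed — dropping 'for a neighbor', 'near the window', 'quickly' leaves a sub-description the original still satisfies.

(a), (b), (d)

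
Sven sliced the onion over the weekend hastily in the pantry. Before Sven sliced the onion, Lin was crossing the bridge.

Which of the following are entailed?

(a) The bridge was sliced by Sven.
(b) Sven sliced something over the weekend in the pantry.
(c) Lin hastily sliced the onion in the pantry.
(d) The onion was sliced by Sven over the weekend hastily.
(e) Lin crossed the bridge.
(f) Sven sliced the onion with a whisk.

(b), (d)

(a) Not entailed — Sven sliced the onion, not the bridge; the bridge belongs to the crossing event.
(b) Entailed — every conjunct here is already in the original slicing event.
(c) Not entailed — the passage has Sven slicing the onion, not Lin.
(d) Entailed — dropping 'in the pantry' leaves a sub-description the original still satisfies.
(e) Not entailed — 'was crossing' is progressive on an accomplishment; it does not entail the completed 'crossed'.
(f) Not entailed — 'with a whisk' adds information not in the original event.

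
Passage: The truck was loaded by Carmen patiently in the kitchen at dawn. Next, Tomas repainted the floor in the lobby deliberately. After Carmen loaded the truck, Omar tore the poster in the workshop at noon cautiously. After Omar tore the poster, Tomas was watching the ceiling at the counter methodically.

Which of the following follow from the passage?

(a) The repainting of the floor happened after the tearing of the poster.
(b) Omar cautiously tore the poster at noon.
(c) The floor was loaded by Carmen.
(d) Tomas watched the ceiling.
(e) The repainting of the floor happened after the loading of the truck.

(a) Not entailed — the narrative doesn't order the tearing relative to the repainting.
(b) Entailed — this follows by dropping conjuncts from the tearing event's description.
(c) Not entailed — Carmen loaded the truck, not the floor; the floor belongs to the repainting event.
(d) Entailed — 'watch' is an activity; 'was watching' entails that some watching happened, so 'watched' holds.
(e) Entailed — the narrative places the loading before the repainting.

(b), (d), (e)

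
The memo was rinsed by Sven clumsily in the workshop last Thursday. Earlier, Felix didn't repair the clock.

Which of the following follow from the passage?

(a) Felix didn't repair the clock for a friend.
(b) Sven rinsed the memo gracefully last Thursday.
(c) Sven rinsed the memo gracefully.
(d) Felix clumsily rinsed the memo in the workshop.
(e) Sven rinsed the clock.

(a)

(a) Entailed — under negation, adding a further restriction is entailed: if no such repairing event occurred, none occurred for a friend either.
(b) Not entailed — 'gracefully' adds a manner not in (and inconsistent with) the original.
(c) Not entailed — 'gracefully' adds a manner not in (and inconsistent with) the original.
(d) Not entailed — the passage has Sven rinsing the memo, not Felix.
(e) Not entailed — Sven rinsed the memo, not the clock; the clock belongs to the repairing event.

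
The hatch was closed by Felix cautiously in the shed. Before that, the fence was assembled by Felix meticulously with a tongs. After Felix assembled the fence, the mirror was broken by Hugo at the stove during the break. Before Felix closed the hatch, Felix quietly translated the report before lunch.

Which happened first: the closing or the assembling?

the assembling

The connectives place the assembling before the closing.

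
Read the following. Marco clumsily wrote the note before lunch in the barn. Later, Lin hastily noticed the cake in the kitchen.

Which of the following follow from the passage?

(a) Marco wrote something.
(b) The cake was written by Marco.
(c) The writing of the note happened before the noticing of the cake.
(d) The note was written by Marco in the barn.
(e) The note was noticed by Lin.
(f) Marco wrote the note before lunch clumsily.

(a), (c), (d), (f)

(a) Entailed — dropping 'clumsily', 'before lunch', 'in the barn' and generalizing the patient leaves a sub-description the original still satisfies.
(b) Not entailed — Marco wrote the note, not the cake; the cake belongs to the noticing event.
(c) Entailed — the narrative places the writing before the noticing.
(d) Entailed — the original entails any weakening of itself; this just drops 'clumsily', 'before lunch'.
(e) Not entailed — Lin noticed the cake, not the note; the note belongs to the writing event.
(f) Entailed — every conjunct here is already in the original writing event.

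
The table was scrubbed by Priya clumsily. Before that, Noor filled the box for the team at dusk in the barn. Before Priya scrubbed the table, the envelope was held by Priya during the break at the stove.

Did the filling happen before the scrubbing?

yes

The narrative orders the filling before the scrubbing.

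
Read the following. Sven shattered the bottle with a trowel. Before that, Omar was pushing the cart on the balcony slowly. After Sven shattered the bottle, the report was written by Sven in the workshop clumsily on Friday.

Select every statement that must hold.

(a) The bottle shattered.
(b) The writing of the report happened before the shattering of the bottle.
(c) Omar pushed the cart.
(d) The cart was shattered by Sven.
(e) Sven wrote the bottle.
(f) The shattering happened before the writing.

(a) Entailed — 'Sven shattered the bottle' is causative; it entails the inchoative 'the bottle shattered'.
(b) Not entailed — the narrative places the shattering before the writing, not after.
(c) Entailed — 'push' is an activity; 'was pushing' entails that some pushing happened, so 'pushed' holds.
(d) Not entailed — Sven shattered the bottle, not the cart; the cart belongs to the pushing event.
(e) Not entailed — Sven wrote the report, not the bottle; the bottle belongs to the shattering event.
(f) Entailed — the narrative places the shattering before the writing.

(a), (c), (f)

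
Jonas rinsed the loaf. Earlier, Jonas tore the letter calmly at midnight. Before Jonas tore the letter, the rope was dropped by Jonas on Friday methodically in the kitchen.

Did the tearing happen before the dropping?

no

The narrative orders the dropping before the tearing.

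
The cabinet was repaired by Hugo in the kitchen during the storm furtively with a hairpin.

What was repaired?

'the cabinet' marks the patient of the repairing event.

the cabinet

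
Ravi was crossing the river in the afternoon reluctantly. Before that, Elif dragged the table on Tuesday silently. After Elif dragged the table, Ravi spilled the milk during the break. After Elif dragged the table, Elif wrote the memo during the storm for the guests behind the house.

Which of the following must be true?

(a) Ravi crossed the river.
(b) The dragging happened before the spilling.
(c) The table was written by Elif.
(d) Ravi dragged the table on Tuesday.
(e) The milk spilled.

(b), (e)

(a) Not entailed — 'was crossing' is progressive on an accomplishment; it does not entail the completed 'crossed'.
(b) Entailed — the narrative places the dragging before the spilling.
(c) Not entailed — Elif wrote the memo, not the table; the table belongs to the dragging event.
(d) Not entailed — the passage has Elif dragging the table, not Ravi.
(e) Entailed — 'Ravi spilled the milk' is causative; it entails the inchoative 'the milk spilled'.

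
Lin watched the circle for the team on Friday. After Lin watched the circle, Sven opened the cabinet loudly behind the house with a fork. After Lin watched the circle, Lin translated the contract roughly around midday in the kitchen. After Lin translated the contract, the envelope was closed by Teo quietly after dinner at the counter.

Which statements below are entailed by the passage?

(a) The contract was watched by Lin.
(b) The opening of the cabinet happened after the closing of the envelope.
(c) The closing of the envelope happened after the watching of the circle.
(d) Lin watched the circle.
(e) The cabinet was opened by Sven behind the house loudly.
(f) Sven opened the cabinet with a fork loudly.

(a) Not entailed — Lin watched the circle, not the contract; the contract belongs to the translating event.
(b) Not entailed — the narrative doesn't order the closing relative to the opening.
(c) Entailed — the narrative places the watching before the closing.
(d) Entailed — the original entails any weakening of itself; this just drops 'on Friday', 'for the team'.
(e) Entailed — every conjunct here is already in the original opening event.
(f) Entailed — dropping 'behind the house' leaves a sub-description the original still satisfies.

(c), (d), (e), (f)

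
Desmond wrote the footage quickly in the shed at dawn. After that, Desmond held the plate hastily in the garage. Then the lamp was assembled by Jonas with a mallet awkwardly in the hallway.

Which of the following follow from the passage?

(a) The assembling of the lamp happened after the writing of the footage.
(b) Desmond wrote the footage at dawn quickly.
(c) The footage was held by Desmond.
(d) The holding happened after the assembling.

(a), (b)

(a) Entailed — the narrative places the writing before the assembling.
(b) Entailed — dropping 'in the shed' leaves a sub-description the original still satisfies.
(c) Not entailed — Desmond held the plate, not the footage; the footage belongs to the writing event.
(d) Not entailed — the narrative places the holding before the assembling, not after.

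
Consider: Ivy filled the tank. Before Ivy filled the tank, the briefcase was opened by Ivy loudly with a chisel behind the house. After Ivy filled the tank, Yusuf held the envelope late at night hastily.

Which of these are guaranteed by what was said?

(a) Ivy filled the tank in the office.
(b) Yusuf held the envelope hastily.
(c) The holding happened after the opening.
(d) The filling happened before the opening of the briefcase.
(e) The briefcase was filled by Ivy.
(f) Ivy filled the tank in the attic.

(b), (c)

(a) Not entailed — 'in the office' adds information not in the original event.
(b) Entailed — this follows by dropping conjuncts from the holding event's description.
(c) Entailed — the narrative places the opening before the holding.
(d) Not entailed — the narrative places the opening before the filling, not after.
(e) Not entailed — Ivy filled the tank, not the briefcase; the briefcase belongs to the opening event.
(f) Not entailed — 'in the attic' adds information not in the original event.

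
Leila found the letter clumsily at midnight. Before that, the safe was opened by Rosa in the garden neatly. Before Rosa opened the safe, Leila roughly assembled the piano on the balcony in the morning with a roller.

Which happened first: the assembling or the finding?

The connectives place the assembling before the finding.

the assembling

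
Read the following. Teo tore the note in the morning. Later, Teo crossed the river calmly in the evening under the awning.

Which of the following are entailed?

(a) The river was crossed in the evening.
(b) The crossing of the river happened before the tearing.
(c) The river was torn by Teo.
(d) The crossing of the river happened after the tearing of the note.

(a) Entailed — dropping 'under the awning', 'calmly' and generalizing the agent leaves a sub-description the original still satisfies.
(b) Not entailed — the narrative places the tearing before the crossing, not after.
(c) Not entailed — Teo tore the note, not the river; the river belongs to the crossing event.
(d) Entailed — the narrative places the tearing before the crossing.

(a), (d)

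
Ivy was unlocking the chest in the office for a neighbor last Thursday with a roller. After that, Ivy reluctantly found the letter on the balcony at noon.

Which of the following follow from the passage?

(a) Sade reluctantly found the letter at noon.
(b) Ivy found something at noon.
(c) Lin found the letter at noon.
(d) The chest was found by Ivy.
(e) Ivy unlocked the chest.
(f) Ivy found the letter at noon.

(a) Not entailed — the passage has Ivy finding the letter, not Sade.
(b) Entailed — the original entails any weakening of itself; this just drops 'on the balcony', 'reluctantly' and generalizes the patient.
(c) Not entailed — the passage has Ivy finding the letter, not Lin.
(d) Not entailed — Ivy found the letter, not the chest; the chest belongs to the unlocking event.
(e) Not entailed — 'was unlocking' is progressive on an accomplishment; it does not entail the completed 'unlocked'.
(f) Entailed — the original entails any weakening of itself; this just drops 'on the balcony', 'reluctantly'.

(b), (f)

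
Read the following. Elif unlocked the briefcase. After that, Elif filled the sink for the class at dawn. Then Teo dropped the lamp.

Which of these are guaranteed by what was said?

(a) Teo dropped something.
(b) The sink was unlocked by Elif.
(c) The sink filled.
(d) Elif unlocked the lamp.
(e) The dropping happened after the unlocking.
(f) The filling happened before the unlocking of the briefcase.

(a) Entailed — the original entails any weakening of itself; this just generalizes the patient.
(b) Not entailed — Elif unlocked the briefcase, not the sink; the sink belongs to the filling event.
(c) Entailed — 'Elif filled the sink' is causative; it entails the inchoative 'the sink filled'.
(d) Not entailed — Elif unlocked the briefcase, not the lamp; the lamp belongs to the dropping event.
(e) Entailed — the narrative places the unlocking before the dropping.
(f) Not entailed — the narrative places the unlocking before the filling, not after.

(a), (c), (e)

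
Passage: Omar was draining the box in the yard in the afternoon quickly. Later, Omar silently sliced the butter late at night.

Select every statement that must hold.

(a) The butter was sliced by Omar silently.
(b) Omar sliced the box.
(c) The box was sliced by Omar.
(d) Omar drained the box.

(a) Entailed — the original entails any weakening of itself; this just drops 'late at night'.
(b) Not entailed — Omar sliced the butter, not the box; the box belongs to the draining event.
(c) Not entailed — Omar sliced the butter, not the box; the box belongs to the draining event.
(d) Not entailed — 'was draining' is progressive on an accomplishment; it does not entail the completed 'drained'.

(a)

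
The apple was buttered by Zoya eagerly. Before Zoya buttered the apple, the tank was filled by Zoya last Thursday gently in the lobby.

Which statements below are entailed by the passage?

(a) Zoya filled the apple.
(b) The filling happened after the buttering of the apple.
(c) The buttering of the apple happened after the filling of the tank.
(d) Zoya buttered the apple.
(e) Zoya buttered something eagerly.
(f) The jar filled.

(c), (d), (e)

(a) Not entailed — Zoya filled the tank, not the apple; the apple belongs to the buttering event.
(b) Not entailed — the narrative places the filling before the buttering, not after.
(c) Entailed — the narrative places the filling before the buttering.
(d) Entailed — dropping 'eagerly' leaves a sub-description the original still satisfies.
(e) Entailed — this follows by dropping conjuncts from the buttering event's description.
(f) Not entailed — the tank is what filled, not the jar.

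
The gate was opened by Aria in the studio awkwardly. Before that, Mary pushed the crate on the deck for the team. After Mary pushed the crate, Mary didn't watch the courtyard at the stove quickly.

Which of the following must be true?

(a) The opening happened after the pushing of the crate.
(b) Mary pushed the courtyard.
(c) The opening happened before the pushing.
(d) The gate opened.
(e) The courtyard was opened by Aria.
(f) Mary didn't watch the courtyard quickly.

(a), (d)

(a) Entailed — the narrative places the pushing before the opening.
(b) Not entailed — Mary pushed the crate, not the courtyard; the courtyard belongs to the watching event.
(c) Not entailed — the narrative places the pushing before the opening, not after.
(d) Entailed — 'Aria opened the gate' is causative; it entails the inchoative 'the gate opened'.
(e) Not entailed — Aria opened the gate, not the courtyard; the courtyard belongs to the watching event.
(f) Not entailed — dropping 'at the stove' under negation is not valid — the original leaves open that Mary watched the courtyard some other way.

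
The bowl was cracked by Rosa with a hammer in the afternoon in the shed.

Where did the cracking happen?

in the shed

'in the shed' marks the location of the cracking event.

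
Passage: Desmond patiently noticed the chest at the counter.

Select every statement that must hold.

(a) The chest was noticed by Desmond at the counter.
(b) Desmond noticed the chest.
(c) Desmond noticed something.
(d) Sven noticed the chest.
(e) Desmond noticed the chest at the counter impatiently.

(a), (b), (c)

(a) Entailed — every conjunct here is already in the original noticing event.
(b) Entailed — this follows by dropping conjuncts from the noticing event's description.
(c) Entailed — dropping 'at the counter', 'patiently' and generalizing the patient leaves a sub-description the original still satisfies.
(d) Not entailed — the passage has Desmond noticing the chest, not Sven.
(e) Not entailed — 'impatiently' adds a manner not in (and inconsistent with) the original.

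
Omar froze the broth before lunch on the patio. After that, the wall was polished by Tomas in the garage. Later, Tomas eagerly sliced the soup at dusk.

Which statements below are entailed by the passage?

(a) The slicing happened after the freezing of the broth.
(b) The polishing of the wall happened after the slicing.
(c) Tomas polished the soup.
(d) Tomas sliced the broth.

(a)

(a) Entailed — the narrative places the freezing before the slicing.
(b) Not entailed — the narrative places the polishing before the slicing, not after.
(c) Not entailed — Tomas polished the wall, not the soup; the soup belongs to the slicing event.
(d) Not entailed — Tomas sliced the soup, not the broth; the broth belongs to the freezing event.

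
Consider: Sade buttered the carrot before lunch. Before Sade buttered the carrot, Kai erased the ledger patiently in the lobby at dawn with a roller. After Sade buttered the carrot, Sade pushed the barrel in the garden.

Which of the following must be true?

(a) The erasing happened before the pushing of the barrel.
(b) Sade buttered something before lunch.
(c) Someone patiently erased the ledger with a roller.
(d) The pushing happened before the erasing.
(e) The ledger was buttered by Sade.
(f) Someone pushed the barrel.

(a) Entailed — the narrative places the erasing before the pushing.
(b) Entailed — the original entails any weakening of itself; this just generalizes the patient.
(c) Entailed — the original entails any weakening of itself; this just drops 'at dawn', 'in the lobby' and generalizes the agent.
(d) Not entailed — the narrative places the erasing before the pushing, not after.
(e) Not entailed — Sade buttered the carrot, not the ledger; the ledger belongs to the erasing event.
(f) Entailed — the original entails any weakening of itself; this just drops 'in the garden' and generalizes the agent.

(a), (b), (c), (f)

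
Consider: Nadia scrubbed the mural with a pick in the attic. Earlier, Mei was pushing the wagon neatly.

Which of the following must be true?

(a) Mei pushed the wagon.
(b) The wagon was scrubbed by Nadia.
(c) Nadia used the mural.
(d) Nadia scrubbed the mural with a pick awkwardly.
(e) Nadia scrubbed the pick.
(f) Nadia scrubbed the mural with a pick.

(a) Entailed — 'push' is an activity; 'was pushing' entails that some pushing happened, so 'pushed' holds.
(b) Not entailed — Nadia scrubbed the mural, not the wagon; the wagon belongs to the pushing event.
(c) Not entailed — the mural is the patient, not an instrument — Nadia used a pick.
(d) Not entailed — 'awkwardly' adds information not in the original event.
(e) Not entailed — the pick is the instrument, not what was scrubbed.
(f) Entailed — this follows by dropping conjuncts from the scrubbing event's description.

(a), (f)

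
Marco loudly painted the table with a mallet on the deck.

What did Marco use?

'with a mallet' marks the instrument of the painting event.

a mallet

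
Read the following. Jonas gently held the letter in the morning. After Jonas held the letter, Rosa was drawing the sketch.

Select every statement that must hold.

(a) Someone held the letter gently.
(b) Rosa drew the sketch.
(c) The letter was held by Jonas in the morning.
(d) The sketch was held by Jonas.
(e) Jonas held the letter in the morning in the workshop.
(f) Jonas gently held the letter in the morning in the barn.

(a) Entailed — this follows by dropping conjuncts from the holding event's description.
(b) Not entailed — 'was drawing' is progressive on an accomplishment; it does not entail the completed 'drew'.
(c) Entailed — every conjunct here is already in the original holding event.
(d) Not entailed — Jonas held the letter, not the sketch; the sketch belongs to the drawing event.
(e) Not entailed — 'in the workshop' adds information not in the original event.
(f) Not entailed — 'in the barn' adds information not in the original event.

(a), (c)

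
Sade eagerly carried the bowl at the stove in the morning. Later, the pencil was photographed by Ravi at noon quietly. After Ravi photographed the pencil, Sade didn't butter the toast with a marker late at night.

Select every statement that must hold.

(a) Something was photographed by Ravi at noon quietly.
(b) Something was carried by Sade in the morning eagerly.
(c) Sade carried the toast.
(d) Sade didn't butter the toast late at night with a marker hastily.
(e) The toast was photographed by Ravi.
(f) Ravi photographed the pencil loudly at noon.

(a) Entailed — the original entails any weakening of itself; this just generalizes the patient.
(b) Entailed — every conjunct here is already in the original carrying event.
(c) Not entailed — Sade carried the bowl, not the toast; the toast belongs to the buttering event.
(d) Entailed — under negation, adding a further restriction is entailed: if no such buttering event occurred, none occurred hastily either.
(e) Not entailed — Ravi photographed the pencil, not the toast; the toast belongs to the buttering event.
(f) Not entailed — 'loudly' adds a manner not in (and inconsistent with) the original.

(a), (b), (d)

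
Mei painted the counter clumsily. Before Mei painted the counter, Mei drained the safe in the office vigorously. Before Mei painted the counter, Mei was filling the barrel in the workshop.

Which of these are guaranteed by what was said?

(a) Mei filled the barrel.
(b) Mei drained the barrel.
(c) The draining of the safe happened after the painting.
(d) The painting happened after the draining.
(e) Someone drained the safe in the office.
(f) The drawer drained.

(d), (e)

(a) Not entailed — 'was filling' is progressive on an accomplishment; it does not entail the completed 'filled'.
(b) Not entailed — Mei drained the safe, not the barrel; the barrel belongs to the filling event.
(c) Not entailed — the narrative places the draining before the painting, not after.
(d) Entailed — the narrative places the draining before the painting.
(e) Entailed — every conjunct here is already in the original draining event.
(f) Not entailed — the safe is what drained, not the drawer.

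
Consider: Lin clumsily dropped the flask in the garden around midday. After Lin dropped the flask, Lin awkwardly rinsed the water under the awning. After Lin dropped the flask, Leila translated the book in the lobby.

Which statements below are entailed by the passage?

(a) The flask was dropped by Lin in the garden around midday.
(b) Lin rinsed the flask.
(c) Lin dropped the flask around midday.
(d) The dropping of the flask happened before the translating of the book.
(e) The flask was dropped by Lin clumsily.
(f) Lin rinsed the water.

(a), (c), (d), (e), (f)

(a) Entailed — dropping 'clumsily' leaves a sub-description the original still satisfies.
(b) Not entailed — Lin rinsed the water, not the flask; the flask belongs to the dropping event.
(c) Entailed — every conjunct here is already in the original dropping event.
(d) Entailed — the narrative places the dropping before the translating.
(e) Entailed — every conjunct here is already in the original dropping event.
(f) Entailed — this follows by dropping conjuncts from the rinsing event's description.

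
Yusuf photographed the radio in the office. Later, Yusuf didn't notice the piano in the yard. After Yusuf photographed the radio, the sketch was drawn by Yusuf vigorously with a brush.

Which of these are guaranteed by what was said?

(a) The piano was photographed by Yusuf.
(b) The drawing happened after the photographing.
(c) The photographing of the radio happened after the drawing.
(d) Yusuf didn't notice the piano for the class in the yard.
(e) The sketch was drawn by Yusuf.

(a) Not entailed — Yusuf photographed the radio, not the piano; the piano belongs to the noticing event.
(b) Entailed — the narrative places the photographing before the drawing.
(c) Not entailed — the narrative places the photographing before the drawing, not after.
(d) Entailed — under negation, adding a further restriction is entailed: if no such noticing event occurred, none occurred for the class either.
(e) Entailed — the original entails any weakening of itself; this just drops 'with a brush', 'vigorously'.

(b), (d), (e)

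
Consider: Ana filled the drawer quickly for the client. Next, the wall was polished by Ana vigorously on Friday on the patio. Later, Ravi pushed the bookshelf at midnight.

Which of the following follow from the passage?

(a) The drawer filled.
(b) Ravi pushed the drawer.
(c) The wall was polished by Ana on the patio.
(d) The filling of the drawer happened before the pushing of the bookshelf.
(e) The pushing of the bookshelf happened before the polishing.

(a), (c), (d)

(a) Entailed — 'Ana filled the drawer' is causative; it entails the inchoative 'the drawer filled'.
(b) Not entailed — Ravi pushed the bookshelf, not the drawer; the drawer belongs to the filling event.
(c) Entailed — dropping 'vigorously', 'on Friday' leaves a sub-description the original still satisfies.
(d) Entailed — the narrative places the filling before the pushing.
(e) Not entailed — the narrative places the polishing before the pushing, not after.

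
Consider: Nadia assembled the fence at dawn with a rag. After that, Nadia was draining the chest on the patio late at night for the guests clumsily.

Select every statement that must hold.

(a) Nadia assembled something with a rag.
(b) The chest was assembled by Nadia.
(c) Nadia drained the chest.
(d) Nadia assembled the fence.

(a), (d)

(a) Entailed — the original entails any weakening of itself; this just drops 'at dawn' and generalizes the patient.
(b) Not entailed — Nadia assembled the fence, not the chest; the chest belongs to the draining event.
(c) Not entailed — 'was draining' is progressive on an accomplishment; it does not entail the completed 'drained'.
(d) Entailed — this follows by dropping conjuncts from the assembling event's description.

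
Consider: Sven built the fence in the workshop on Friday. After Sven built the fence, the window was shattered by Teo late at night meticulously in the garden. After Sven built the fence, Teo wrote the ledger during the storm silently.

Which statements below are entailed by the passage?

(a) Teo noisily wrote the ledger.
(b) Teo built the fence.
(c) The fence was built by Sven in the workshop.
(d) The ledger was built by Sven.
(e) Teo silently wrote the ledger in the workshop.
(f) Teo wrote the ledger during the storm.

(c), (f)

(a) Not entailed — 'noisily' adds a manner not in (and inconsistent with) the original.
(b) Not entailed — the passage has Sven building the fence, not Teo.
(c) Entailed — the original entails any weakening of itself; this just drops 'on Friday'.
(d) Not entailed — Sven built the fence, not the ledger; the ledger belongs to the writing event.
(e) Not entailed — 'in the workshop' adds information not in the original event.
(f) Entailed — this follows by dropping conjuncts from the writing event's description.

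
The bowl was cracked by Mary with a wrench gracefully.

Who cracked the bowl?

Mary

'Mary' marks the agent of the cracking event.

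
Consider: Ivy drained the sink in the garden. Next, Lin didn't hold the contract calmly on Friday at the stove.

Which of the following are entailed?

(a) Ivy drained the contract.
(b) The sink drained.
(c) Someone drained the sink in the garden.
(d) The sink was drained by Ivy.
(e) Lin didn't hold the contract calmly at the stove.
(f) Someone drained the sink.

(b), (c), (d), (f)

(a) Not entailed — Ivy drained the sink, not the contract; the contract belongs to the holding event.
(b) Entailed — 'Ivy drained the sink' is causative; it entails the inchoative 'the sink drained'.
(c) Entailed — the original entails any weakening of itself; this just generalizes the agent.
(d) Entailed — every conjunct here is already in the original draining event.
(e) Not entailed — dropping 'on Friday' under negation is not valid — the original leaves open that Lin held the contract some other way.
(f) Entailed — the original entails any weakening of itself; this just drops 'in the garden' and generalizes the agent.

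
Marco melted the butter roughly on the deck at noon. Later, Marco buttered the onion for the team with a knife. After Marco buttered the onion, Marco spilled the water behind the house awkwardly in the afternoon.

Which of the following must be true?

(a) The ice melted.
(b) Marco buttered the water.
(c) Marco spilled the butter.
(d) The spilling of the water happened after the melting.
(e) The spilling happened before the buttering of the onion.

(d)

(a) Not entailed — the butter is what melted, not the ice.
(b) Not entailed — Marco buttered the onion, not the water; the water belongs to the spilling event.
(c) Not entailed — Marco spilled the water, not the butter; the butter belongs to the melting event.
(d) Entailed — the narrative places the melting before the spilling.
(e) Not entailed — the narrative places the buttering before the spilling, not after.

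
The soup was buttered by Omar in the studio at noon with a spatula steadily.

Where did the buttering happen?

'in the studio' marks the location of the buttering event.

in the studio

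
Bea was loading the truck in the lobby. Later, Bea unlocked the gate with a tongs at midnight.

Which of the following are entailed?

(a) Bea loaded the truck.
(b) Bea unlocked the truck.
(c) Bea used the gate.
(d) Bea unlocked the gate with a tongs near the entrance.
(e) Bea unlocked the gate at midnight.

(a) Not entailed — 'was loading' is progressive on an accomplishment; it does not entail the completed 'loaded'.
(b) Not entailed — Bea unlocked the gate, not the truck; the truck belongs to the loading event.
(c) Not entailed — the gate is the patient, not an instrument — Bea used a tongs.
(d) Not entailed — 'near the entrance' adds information not in the original event.
(e) Entailed — every conjunct here is already in the original unlocking event.

(e)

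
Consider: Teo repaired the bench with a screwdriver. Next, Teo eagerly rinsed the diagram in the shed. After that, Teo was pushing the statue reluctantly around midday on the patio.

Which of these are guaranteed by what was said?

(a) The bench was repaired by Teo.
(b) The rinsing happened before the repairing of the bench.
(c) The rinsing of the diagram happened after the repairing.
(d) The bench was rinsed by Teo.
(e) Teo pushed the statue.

(a), (c), (e)

(a) Entailed — the original entails any weakening of itself; this just drops 'with a screwdriver'.
(b) Not entailed — the narrative places the repairing before the rinsing, not after.
(c) Entailed — the narrative places the repairing before the rinsing.
(d) Not entailed — Teo rinsed the diagram, not the bench; the bench belongs to the repairing event.
(e) Entailed — 'push' is an activity; 'was pushing' entails that some pushing happened, so 'pushed' holds.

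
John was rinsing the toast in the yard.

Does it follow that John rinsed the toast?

yes

'rinse' is atelic; if John was rinsing the toast, then John rinsed the toast (for some time).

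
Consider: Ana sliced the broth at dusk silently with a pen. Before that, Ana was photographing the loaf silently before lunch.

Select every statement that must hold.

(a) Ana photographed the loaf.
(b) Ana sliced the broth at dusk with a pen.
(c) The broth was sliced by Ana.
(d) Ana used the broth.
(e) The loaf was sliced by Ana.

(b), (c)

(a) Not entailed — 'was photographing' is progressive on an accomplishment; it does not entail the completed 'photographed'.
(b) Entailed — dropping 'silently' leaves a sub-description the original still satisfies.
(c) Entailed — dropping 'at dusk', 'with a pen', 'silently' leaves a sub-description the original still satisfies.
(d) Not entailed — the broth is the patient, not an instrument — Ana used a pen.
(e) Not entailed — Ana sliced the broth, not the loaf; the loaf belongs to the photographing event.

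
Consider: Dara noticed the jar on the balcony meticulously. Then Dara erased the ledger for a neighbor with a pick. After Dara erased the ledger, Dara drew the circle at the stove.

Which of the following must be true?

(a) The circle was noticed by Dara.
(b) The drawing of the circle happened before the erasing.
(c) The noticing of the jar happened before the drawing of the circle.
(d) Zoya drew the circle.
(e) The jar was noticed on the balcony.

(c), (e)

(a) Not entailed — Dara noticed the jar, not the circle; the circle belongs to the drawing event.
(b) Not entailed — the narrative places the erasing before the drawing, not after.
(c) Entailed — the narrative places the noticing before the drawing.
(d) Not entailed — the passage has Dara drawing the circle, not Zoya.
(e) Entailed — every conjunct here is already in the original noticing event.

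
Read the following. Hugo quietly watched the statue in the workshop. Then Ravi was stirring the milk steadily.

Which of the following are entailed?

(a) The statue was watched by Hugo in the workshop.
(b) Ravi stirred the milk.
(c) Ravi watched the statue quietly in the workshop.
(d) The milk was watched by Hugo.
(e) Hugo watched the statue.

(a), (b), (e)

(a) Entailed — this follows by dropping conjuncts from the watching event's description.
(b) Entailed — 'stir' is an activity; 'was stirring' entails that some stirring happened, so 'stirred' holds.
(c) Not entailed — the passage has Hugo watching the statue, not Ravi.
(d) Not entailed — Hugo watched the statue, not the milk; the milk belongs to the stirring event.
(e) Entailed — dropping 'quietly', 'in the workshop' leaves a sub-description the original still satisfies.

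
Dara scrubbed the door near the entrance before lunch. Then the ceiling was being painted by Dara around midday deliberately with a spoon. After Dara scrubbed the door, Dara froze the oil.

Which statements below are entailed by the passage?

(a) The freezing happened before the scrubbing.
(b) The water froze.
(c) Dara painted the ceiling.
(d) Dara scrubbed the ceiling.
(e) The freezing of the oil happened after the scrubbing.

(e)

(a) Not entailed — the narrative places the scrubbing before the freezing, not after.
(b) Not entailed — the oil is what froze, not the water.
(c) Not entailed — 'was painting' is progressive on an accomplishment; it does not entail the completed 'painted'.
(d) Not entailed — Dara scrubbed the door, not the ceiling; the ceiling belongs to the painting event.
(e) Entailed — the narrative places the scrubbing before the freezing.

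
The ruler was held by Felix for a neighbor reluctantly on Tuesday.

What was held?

'the ruler' marks the patient of the holding event.

the ruler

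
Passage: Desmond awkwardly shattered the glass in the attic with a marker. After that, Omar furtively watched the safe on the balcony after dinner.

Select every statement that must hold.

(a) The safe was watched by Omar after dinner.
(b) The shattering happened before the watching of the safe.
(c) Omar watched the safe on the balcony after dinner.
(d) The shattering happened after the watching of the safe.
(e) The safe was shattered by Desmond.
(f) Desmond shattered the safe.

(a) Entailed — every conjunct here is already in the original watching event.
(b) Entailed — the narrative places the shattering before the watching.
(c) Entailed — this follows by dropping conjuncts from the watching event's description.
(d) Not entailed — the narrative places the shattering before the watching, not after.
(e) Not entailed — Desmond shattered the glass, not the safe; the safe belongs to the watching event.
(f) Not entailed — Desmond shattered the glass, not the safe; the safe belongs to the watching event.

(a), (b), (c)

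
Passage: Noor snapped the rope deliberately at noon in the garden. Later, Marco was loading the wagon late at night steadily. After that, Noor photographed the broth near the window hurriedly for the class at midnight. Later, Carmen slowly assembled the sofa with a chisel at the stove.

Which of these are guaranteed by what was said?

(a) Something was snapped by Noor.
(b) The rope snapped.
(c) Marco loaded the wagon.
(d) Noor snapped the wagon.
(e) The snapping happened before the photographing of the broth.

(a) Entailed — every conjunct here is already in the original snapping event.
(b) Entailed — 'Noor snapped the rope' is causative; it entails the inchoative 'the rope snapped'.
(c) Not entailed — 'was loading' is progressive on an accomplishment; it does not entail the completed 'loaded'.
(d) Not entailed — Noor snapped the rope, not the wagon; the wagon belongs to the loading event.
(e) Entailed — the narrative places the snapping before the photographing.

(a), (b), (e)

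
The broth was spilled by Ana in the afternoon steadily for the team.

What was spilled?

'the broth' marks the patient of the spilling event.

the broth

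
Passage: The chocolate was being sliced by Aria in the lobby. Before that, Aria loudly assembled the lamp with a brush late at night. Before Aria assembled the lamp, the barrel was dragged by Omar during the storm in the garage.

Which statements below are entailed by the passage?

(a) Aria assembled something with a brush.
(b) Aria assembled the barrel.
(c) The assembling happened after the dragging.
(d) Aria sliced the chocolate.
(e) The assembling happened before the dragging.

(a) Entailed — the original entails any weakening of itself; this just drops 'late at night', 'loudly' and generalizes the patient.
(b) Not entailed — Aria assembled the lamp, not the barrel; the barrel belongs to the dragging event.
(c) Entailed — the narrative places the dragging before the assembling.
(d) Not entailed — 'was slicing' is progressive on an accomplishment; it does not entail the completed 'sliced'.
(e) Not entailed — the narrative places the dragging before the assembling, not after.

(a), (c)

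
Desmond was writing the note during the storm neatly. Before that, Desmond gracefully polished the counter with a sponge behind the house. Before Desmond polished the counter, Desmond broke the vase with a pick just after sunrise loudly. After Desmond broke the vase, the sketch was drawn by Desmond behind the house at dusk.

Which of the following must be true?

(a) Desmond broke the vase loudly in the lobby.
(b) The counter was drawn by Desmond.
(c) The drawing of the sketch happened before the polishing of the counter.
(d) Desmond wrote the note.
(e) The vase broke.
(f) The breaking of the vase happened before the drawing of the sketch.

(e), (f)

(a) Not entailed — 'in the lobby' adds information not in the original event.
(b) Not entailed — Desmond drew the sketch, not the counter; the counter belongs to the polishing event.
(c) Not entailed — the narrative doesn't order the drawing relative to the polishing.
(d) Not entailed — 'was writing' is progressive on an accomplishment; it does not entail the completed 'wrote'.
(e) Entailed — 'Desmond broke the vase' is causative; it entails the inchoative 'the vase broke'.
(f) Entailed — the narrative places the breaking before the drawing.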